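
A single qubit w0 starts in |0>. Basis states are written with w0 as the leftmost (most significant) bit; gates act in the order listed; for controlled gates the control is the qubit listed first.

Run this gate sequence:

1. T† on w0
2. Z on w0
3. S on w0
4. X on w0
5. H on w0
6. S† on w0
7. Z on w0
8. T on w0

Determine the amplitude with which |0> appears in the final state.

The amplitude on |0> is sqrt(2)/2.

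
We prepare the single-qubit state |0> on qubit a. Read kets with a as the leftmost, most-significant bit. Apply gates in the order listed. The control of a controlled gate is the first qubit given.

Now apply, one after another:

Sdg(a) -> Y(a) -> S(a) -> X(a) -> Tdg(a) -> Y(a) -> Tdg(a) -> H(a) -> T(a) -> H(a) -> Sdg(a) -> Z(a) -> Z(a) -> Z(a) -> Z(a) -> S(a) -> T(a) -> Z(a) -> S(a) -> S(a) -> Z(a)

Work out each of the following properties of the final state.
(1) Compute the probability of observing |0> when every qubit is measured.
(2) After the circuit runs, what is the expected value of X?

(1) The probability of measuring |0> is 1/2 - sqrt(2)/4. Key observation: steps 11-16 multiply out to the identity, so the circuit reduces to the remaining gates.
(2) The observable X averages to 1/2.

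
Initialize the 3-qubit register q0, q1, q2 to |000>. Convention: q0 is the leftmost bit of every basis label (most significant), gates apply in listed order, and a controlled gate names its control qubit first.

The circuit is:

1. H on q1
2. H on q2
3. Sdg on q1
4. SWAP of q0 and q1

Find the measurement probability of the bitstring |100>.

The probability of measuring |100> is 1/4.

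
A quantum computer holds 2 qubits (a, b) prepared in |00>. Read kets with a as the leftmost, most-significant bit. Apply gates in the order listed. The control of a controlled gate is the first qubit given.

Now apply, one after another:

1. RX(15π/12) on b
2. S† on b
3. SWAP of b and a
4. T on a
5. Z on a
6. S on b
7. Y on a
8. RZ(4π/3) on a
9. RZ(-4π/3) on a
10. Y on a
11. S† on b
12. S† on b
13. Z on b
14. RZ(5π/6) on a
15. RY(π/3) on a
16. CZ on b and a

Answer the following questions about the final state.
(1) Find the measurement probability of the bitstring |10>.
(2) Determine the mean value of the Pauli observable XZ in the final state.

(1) Outcome |10> occurs with probability sqrt(3)/16 + sqrt(2)/8 + 11/16. Key observation: the block from step 6 through step 11 cancels to the identity and can be dropped.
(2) The expectation value of XZ is -sqrt(6)/4 + 1/8 + sqrt(3)/8.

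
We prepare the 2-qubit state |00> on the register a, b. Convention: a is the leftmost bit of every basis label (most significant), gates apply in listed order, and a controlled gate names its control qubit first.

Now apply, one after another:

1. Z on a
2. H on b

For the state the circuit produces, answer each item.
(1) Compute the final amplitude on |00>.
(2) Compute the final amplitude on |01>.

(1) |00> carries amplitude sqrt(2)/2 in the final state.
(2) The amplitude on |01> is sqrt(2)/2.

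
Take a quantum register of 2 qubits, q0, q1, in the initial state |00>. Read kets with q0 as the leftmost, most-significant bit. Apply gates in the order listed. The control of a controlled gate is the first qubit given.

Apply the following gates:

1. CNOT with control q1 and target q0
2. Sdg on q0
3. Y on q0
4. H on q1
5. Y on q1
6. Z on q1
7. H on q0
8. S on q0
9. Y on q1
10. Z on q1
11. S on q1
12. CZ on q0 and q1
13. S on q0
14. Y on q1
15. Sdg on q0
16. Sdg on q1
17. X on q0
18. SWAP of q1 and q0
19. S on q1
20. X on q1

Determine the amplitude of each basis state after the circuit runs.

The final amplitudes are 1/2 on |00>, 1/2 on |01>, 1/2 on |10>, -1/2 on |11>.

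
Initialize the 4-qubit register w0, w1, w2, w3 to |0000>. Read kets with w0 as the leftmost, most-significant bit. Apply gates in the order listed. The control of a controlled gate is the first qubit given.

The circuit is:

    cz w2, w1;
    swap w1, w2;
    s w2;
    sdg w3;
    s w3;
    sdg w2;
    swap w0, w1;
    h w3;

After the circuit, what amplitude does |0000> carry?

|0000> carries amplitude sqrt(2)/2 in the final state. Key observation: steps 3-6 multiply out to the identity, so the circuit reduces to the remaining gates.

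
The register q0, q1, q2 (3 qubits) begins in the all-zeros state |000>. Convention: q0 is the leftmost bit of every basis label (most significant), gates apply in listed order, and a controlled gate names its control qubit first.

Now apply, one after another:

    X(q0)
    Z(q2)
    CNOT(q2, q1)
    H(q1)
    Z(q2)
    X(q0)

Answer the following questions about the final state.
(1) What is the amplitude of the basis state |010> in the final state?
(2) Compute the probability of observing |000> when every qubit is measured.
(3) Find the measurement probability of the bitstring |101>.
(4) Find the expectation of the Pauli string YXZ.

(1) The final state's coefficient on |010> equals sqrt(2)/2.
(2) Outcome |000> occurs with probability 1/2.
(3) A full measurement returns |101> with probability 0.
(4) In the final state, YXZ has expectation 0.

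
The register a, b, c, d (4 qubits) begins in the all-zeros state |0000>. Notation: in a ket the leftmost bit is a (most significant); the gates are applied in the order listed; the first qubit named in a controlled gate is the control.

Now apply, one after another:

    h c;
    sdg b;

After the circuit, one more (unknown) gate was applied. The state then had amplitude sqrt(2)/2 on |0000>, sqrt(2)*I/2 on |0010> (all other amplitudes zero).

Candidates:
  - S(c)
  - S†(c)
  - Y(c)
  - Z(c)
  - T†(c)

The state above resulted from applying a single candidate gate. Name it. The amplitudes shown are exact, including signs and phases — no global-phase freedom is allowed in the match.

The unique candidate consistent with the amplitudes is S(c).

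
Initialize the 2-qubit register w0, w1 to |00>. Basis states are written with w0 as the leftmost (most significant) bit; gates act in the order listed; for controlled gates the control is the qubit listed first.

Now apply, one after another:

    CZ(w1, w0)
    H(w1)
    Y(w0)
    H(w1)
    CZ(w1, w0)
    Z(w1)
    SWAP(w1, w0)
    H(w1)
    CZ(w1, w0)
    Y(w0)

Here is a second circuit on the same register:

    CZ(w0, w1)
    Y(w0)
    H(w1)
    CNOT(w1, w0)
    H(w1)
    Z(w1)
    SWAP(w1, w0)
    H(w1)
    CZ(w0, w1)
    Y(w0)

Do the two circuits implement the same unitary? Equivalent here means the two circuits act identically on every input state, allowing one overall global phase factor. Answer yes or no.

No, they are not equivalent — no single phase factor reconciles the two unitaries.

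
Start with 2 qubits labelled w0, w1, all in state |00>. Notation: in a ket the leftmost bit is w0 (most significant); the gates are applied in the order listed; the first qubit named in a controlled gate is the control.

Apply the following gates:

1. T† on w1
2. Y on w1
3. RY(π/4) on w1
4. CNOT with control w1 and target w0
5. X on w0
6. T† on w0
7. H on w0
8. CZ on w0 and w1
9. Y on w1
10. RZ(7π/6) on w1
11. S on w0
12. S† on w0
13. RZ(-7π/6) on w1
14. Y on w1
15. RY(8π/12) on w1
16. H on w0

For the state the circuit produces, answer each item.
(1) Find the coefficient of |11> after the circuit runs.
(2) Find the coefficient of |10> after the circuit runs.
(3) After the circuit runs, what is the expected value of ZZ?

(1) |11> carries amplitude -sqrt(6 - 3*sqrt(2))*exp(I*pi/4)/4 + I*sqrt(sqrt(2) + 2)/4 in the final state. Key observation: the block from step 9 through step 14 cancels to the identity and can be dropped.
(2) The amplitude on |10> is -I*sqrt(3*sqrt(2) + 6)/4 - sqrt(2 - sqrt(2))*exp(I*pi/4)/4.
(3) The expectation value of ZZ is -sqrt(3)/4 - sqrt(2)/4.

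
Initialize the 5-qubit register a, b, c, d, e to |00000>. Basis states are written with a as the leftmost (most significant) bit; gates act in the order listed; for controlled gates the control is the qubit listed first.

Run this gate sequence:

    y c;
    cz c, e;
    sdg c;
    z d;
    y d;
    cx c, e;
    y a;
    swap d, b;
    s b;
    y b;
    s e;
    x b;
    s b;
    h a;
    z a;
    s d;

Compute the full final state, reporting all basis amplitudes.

After the circuit, the state carries amplitude sqrt(2)/2 on |01101>, sqrt(2)/2 on |11101>, and 0 on every other basis state.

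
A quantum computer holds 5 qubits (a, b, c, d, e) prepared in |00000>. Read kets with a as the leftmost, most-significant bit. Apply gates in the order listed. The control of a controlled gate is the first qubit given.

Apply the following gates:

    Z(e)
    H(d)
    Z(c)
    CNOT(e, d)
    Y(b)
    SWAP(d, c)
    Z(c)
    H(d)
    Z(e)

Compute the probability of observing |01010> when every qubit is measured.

Outcome |01010> occurs with probability 1/4.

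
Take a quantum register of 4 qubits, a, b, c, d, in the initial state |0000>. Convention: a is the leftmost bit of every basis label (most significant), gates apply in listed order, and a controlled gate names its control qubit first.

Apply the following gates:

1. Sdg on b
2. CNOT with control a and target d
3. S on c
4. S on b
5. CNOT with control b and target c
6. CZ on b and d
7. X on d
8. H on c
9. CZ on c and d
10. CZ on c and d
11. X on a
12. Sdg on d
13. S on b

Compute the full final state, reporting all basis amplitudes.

The resulting statevector has amplitude -sqrt(2)*I/2 on |1001>, -sqrt(2)*I/2 on |1011>, and 0 on every other basis state. Key observation: steps 9-10 multiply out to the identity, so the circuit reduces to the remaining gates.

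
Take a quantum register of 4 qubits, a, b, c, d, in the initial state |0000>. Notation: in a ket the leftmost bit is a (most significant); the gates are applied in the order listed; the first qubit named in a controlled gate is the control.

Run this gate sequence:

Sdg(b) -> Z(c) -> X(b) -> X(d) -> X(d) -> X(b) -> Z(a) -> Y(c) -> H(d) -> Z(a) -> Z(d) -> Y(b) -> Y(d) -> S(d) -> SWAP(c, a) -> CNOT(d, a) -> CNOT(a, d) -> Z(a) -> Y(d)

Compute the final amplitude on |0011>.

The final state's coefficient on |0011> equals 0. Key observation: the block from step 3 through step 6 cancels to the identity and can be dropped.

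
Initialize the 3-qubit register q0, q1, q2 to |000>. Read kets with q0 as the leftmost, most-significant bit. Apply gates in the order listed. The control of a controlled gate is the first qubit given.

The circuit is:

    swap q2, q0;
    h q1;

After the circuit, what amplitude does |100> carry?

The amplitude on |100> is 0.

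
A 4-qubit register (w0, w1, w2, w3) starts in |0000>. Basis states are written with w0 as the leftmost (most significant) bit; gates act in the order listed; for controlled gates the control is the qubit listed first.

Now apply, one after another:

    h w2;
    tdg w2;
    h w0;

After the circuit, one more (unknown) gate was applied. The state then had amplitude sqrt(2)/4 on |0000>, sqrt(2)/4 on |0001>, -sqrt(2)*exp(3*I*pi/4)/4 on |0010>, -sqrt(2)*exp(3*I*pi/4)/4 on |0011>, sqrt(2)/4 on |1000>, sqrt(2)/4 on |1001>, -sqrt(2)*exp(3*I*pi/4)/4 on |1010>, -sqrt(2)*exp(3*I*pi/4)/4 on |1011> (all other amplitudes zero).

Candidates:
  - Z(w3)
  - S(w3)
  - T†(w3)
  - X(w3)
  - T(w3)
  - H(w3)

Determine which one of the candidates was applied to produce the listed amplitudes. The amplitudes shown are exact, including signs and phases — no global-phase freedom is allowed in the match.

The applied gate was H(w3).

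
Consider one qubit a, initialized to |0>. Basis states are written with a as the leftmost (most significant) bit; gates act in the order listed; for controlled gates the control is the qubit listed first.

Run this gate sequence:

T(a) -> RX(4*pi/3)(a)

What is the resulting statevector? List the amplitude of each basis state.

The resulting statevector has amplitude -1/2 on |0>, -sqrt(3)*I/2 on |1>.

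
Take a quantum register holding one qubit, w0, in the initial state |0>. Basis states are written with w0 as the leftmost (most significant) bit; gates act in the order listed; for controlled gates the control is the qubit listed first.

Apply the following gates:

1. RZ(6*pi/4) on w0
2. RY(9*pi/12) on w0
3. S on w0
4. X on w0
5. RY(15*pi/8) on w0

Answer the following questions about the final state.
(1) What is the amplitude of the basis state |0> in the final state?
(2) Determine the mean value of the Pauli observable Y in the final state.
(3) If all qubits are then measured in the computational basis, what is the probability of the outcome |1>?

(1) The final state's coefficient on |0> equals -sqrt(1/2 - sqrt(2)/4)*exp(-3*I*pi/4)*sin(pi/16) - I*sqrt(sqrt(2)/4 + 1/2)*exp(-3*I*pi/4)*cos(pi/16).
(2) The expectation value of Y is -2*sqrt(1/2 - sqrt(2)/4)*sqrt(sqrt(2)/4 + 1/2)*cos(pi/16)**2 - 2*sqrt(1/2 - sqrt(2)/4)*sqrt(sqrt(2)/4 + 1/2)*sin(pi/16)**2.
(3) A full measurement returns |1> with probability 1/2 - sqrt(2*sqrt(2) + 4)/8.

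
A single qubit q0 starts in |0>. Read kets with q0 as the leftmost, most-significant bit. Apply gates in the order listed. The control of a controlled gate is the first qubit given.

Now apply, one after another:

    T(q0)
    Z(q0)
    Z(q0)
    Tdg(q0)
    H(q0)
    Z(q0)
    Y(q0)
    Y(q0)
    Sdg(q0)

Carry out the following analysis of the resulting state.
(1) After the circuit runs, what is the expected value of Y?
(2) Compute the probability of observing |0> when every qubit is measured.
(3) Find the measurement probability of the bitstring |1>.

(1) The observable Y averages to 1.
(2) The probability of measuring |0> is 1/2.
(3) A full measurement returns |1> with probability 1/2.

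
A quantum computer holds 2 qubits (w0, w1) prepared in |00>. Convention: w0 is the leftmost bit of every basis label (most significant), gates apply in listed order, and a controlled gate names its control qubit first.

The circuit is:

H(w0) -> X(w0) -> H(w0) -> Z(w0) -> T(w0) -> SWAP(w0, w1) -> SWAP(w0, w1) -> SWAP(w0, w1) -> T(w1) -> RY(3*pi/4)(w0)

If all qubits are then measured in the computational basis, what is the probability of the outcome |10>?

A full measurement returns |10> with probability sqrt(2)/4 + 1/2.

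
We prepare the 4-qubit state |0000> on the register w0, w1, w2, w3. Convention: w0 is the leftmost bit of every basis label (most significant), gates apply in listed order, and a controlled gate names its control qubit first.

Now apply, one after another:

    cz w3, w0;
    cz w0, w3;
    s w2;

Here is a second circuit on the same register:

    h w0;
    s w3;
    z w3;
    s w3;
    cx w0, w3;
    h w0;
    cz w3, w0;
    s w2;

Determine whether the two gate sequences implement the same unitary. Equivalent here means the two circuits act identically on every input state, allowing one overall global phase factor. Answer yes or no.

No, they are not equivalent — no single phase factor reconciles the two unitaries.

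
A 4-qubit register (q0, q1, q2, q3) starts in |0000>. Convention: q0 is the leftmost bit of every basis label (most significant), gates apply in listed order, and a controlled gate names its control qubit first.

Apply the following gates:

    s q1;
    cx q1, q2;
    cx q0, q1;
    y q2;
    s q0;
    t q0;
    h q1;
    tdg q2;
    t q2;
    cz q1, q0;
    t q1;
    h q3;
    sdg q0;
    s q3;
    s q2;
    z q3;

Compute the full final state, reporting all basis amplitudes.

The final amplitudes are -1/2 on |0010>, I/2 on |0011>, -exp(I*pi/4)/2 on |0110>, exp(3*I*pi/4)/2 on |0111>, and 0 on every other basis state.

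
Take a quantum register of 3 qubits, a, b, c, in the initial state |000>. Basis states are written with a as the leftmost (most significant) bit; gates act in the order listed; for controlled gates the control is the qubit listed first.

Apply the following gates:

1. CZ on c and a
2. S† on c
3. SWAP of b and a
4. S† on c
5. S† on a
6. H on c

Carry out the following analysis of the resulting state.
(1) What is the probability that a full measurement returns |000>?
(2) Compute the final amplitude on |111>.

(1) Outcome |000> occurs with probability 1/2.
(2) |111> carries amplitude 0 in the final state.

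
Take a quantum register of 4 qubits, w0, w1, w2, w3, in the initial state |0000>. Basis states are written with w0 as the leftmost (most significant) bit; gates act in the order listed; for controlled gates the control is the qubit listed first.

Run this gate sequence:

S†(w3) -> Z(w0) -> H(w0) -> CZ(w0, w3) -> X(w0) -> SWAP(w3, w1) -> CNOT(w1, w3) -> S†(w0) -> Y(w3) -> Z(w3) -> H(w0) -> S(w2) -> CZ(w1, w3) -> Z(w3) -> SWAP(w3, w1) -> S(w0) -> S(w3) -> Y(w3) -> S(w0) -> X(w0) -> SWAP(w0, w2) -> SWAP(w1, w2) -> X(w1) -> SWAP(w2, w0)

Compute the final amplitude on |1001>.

The final state's coefficient on |1001> equals -1/2 + I/2.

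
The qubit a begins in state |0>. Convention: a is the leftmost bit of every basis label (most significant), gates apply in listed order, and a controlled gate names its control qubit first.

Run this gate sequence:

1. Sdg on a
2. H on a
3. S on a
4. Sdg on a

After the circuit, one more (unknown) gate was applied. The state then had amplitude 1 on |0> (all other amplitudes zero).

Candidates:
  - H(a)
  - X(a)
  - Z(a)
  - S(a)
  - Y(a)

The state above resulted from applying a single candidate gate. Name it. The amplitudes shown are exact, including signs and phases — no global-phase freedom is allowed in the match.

The unique candidate consistent with the amplitudes is H(a). Key observation: gates 3-4 undo each other exactly, leaving only the rest of the circuit to track.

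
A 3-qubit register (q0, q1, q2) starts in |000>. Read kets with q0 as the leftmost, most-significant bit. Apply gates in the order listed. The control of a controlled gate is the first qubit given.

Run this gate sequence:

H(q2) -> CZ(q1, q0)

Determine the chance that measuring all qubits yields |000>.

The probability of measuring |000> is 1/2.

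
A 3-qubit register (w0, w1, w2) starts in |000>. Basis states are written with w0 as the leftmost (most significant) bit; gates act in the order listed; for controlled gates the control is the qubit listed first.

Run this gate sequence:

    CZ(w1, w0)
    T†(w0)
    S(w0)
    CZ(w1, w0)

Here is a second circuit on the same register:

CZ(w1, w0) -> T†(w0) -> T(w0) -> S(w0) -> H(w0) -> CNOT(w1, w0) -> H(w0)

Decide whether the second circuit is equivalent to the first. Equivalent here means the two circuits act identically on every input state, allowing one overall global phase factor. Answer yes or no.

No — the two circuits implement different unitaries, even allowing a global phase.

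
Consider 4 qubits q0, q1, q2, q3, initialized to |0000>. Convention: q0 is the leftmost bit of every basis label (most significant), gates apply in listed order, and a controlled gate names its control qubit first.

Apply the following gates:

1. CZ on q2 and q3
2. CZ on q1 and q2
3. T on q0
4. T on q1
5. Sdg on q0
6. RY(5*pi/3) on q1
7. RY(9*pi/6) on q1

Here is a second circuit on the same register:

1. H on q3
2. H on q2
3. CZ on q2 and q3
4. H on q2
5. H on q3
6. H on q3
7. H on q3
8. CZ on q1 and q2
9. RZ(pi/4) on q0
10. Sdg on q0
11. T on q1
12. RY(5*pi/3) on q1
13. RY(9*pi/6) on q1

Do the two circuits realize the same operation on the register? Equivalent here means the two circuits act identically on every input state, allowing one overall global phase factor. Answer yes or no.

No, they are not equivalent — no single phase factor reconciles the two unitaries.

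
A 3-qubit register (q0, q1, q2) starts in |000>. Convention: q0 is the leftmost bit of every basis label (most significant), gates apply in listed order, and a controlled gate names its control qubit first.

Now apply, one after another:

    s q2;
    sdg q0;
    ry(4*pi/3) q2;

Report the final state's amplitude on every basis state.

The resulting statevector has amplitude -1/2 on |000>, sqrt(3)/2 on |001>, and 0 on every other basis state.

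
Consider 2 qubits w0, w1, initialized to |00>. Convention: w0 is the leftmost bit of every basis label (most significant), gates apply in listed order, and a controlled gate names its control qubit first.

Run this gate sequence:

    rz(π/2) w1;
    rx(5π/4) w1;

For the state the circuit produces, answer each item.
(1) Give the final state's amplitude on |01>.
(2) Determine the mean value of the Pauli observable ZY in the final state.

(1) The amplitude on |01> is -sqrt(sqrt(2) + 2)*exp(I*pi/4)/2.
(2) The expectation value of ZY is sqrt(2)/2.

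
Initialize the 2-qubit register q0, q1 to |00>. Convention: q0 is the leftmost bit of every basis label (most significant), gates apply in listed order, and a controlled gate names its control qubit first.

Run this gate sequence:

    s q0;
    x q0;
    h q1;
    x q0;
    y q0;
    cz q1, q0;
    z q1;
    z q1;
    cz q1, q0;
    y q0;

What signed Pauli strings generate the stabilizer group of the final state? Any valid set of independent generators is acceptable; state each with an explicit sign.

One valid set of independent stabilizer generators is +IX, +ZI (any independent generating set of the same group is equally correct). Key observation: gates 5-10 undo each other exactly, leaving only the rest of the circuit to track.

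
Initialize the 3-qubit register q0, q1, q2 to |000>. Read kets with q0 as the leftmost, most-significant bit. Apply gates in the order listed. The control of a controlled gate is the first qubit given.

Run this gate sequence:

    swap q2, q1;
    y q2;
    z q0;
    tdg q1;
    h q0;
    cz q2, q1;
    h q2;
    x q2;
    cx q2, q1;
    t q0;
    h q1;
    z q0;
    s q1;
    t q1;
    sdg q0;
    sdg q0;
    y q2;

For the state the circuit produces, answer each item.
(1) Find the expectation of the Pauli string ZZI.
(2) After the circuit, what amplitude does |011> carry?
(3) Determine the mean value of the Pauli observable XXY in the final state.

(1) In the final state, ZZI has expectation 0.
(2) The final state's coefficient on |011> equals sqrt(2)*exp(3*I*pi/4)/4.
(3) The observable XXY averages to 1/2.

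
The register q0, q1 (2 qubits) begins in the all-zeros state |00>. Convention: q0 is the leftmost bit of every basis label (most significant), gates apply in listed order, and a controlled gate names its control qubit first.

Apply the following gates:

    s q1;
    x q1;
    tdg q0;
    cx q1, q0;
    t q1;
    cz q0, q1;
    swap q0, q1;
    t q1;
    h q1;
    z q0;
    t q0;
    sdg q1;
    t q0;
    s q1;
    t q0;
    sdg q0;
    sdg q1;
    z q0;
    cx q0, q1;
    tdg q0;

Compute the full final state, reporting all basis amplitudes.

The resulting statevector has amplitude 0 on |00>, 0 on |01>, sqrt(2)/2 on |10>, -sqrt(2)*I/2 on |11>.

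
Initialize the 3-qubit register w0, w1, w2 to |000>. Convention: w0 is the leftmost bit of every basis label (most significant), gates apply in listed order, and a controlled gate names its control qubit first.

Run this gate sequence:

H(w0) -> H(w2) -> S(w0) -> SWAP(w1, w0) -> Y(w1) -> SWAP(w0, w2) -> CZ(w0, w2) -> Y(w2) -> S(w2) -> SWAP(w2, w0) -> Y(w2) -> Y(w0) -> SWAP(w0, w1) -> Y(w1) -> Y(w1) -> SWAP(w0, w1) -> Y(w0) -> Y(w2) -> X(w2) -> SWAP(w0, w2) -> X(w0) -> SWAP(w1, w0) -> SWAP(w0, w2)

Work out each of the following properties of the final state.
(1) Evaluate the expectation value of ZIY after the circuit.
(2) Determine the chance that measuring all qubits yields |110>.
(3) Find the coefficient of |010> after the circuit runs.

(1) The observable ZIY averages to -1.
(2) A full measurement returns |110> with probability 1/4.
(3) |010> carries amplitude 0 in the final state.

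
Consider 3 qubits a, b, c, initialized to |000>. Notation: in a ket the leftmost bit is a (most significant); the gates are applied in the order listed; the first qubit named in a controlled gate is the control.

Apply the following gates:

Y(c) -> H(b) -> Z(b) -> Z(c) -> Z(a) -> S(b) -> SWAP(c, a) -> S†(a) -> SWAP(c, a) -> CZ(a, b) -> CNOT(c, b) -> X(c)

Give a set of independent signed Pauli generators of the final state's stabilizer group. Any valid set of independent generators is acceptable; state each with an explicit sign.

The final state is stabilized by the group generated by +IYI, +ZII, +IIZ; other independent generating sets are equally valid.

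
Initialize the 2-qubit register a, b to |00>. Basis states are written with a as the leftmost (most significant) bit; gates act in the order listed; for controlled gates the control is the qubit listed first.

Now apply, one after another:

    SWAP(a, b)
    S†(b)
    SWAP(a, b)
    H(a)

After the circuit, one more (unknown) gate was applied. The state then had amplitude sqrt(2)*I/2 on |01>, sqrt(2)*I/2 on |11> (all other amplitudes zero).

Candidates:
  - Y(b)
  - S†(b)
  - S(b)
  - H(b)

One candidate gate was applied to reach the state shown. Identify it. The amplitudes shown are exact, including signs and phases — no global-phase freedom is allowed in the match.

The unique candidate consistent with the amplitudes is Y(b).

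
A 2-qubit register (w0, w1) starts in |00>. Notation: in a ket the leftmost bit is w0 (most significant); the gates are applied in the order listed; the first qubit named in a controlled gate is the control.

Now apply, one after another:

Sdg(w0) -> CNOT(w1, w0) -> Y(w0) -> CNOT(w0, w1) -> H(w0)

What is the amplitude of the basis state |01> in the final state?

The amplitude on |01> is sqrt(2)*I/2.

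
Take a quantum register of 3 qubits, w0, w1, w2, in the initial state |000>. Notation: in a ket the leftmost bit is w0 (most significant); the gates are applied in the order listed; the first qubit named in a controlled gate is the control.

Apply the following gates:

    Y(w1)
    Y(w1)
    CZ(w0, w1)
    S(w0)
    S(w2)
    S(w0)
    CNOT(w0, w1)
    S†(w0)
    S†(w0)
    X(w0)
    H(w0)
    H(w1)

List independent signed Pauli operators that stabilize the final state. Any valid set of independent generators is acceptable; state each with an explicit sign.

One valid set of independent stabilizer generators is -XII, +IXI, +IIZ (any independent generating set of the same group is equally correct).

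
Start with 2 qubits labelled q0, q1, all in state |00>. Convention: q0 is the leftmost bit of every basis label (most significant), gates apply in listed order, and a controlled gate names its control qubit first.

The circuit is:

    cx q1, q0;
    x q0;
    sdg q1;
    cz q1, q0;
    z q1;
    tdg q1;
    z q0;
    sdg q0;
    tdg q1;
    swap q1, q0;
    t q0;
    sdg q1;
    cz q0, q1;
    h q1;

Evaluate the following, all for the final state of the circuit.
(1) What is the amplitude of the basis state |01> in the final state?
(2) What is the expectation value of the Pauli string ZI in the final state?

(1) |01> carries amplitude -sqrt(2)/2 in the final state.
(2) In the final state, ZI has expectation 1.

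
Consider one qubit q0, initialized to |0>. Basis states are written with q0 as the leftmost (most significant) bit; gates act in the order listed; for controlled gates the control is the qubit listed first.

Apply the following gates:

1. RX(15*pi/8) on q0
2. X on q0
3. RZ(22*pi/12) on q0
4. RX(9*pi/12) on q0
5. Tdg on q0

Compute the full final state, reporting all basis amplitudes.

The resulting statevector has amplitude I*sqrt(sqrt(2)/4 + 1/2)*exp(11*I*pi/12)*cos(pi/16) - I*sqrt(1/2 - sqrt(2)/4)*exp(-11*I*pi/12)*sin(pi/16) on |0>, -sqrt(1/2 - sqrt(2)/4)*exp(2*I*pi/3)*cos(pi/16) - sqrt(sqrt(2)/4 + 1/2)*exp(5*I*pi/6)*sin(pi/16) on |1>.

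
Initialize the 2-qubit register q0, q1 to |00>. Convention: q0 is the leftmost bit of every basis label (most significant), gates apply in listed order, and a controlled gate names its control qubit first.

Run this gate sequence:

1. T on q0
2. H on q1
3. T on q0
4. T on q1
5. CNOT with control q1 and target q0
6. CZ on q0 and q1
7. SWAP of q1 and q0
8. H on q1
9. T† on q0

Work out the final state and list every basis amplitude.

The resulting statevector has amplitude 1/2 on |00>, 1/2 on |01>, -1/2 on |10>, 1/2 on |11>.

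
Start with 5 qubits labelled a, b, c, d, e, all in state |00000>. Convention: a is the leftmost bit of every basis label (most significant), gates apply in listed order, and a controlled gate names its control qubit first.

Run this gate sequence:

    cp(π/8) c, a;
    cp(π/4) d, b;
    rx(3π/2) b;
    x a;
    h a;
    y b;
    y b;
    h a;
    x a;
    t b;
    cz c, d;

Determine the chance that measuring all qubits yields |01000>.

The probability of measuring |01000> is 1/2.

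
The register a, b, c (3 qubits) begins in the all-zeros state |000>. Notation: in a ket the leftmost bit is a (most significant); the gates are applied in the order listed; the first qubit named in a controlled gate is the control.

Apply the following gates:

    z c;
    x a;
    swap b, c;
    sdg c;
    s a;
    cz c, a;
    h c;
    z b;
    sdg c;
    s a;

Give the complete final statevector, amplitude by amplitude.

After the circuit, the state carries amplitude -sqrt(2)/2 on |100>, sqrt(2)*I/2 on |101>, and 0 on every other basis state.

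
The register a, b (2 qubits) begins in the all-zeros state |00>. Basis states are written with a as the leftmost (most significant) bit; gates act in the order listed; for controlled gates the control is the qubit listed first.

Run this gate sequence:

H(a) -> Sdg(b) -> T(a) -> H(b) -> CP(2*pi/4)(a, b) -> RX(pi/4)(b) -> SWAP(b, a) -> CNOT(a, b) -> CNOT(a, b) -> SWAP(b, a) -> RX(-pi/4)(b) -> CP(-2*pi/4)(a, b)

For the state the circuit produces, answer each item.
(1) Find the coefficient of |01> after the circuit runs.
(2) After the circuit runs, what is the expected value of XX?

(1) The final state's coefficient on |01> equals 1/2. Key observation: steps 5-12 multiply out to the identity, so the circuit reduces to the remaining gates.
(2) In the final state, XX has expectation sqrt(2)/2.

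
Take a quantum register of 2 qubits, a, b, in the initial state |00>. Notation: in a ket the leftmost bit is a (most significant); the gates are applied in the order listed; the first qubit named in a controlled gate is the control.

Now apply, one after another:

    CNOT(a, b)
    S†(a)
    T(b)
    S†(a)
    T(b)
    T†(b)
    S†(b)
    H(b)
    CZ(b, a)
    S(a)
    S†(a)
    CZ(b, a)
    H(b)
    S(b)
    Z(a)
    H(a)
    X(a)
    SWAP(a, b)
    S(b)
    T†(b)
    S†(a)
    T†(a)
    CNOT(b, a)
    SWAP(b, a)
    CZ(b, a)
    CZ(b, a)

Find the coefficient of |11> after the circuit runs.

The amplitude on |11> is sqrt(2)*exp(I*pi/4)/2. Key observation: the block from step 7 through step 14 cancels to the identity and can be dropped.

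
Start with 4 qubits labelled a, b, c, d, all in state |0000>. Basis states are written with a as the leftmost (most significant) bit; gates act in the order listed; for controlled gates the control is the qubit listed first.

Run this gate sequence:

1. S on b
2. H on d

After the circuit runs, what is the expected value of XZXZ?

The expectation value of XZXZ is 0.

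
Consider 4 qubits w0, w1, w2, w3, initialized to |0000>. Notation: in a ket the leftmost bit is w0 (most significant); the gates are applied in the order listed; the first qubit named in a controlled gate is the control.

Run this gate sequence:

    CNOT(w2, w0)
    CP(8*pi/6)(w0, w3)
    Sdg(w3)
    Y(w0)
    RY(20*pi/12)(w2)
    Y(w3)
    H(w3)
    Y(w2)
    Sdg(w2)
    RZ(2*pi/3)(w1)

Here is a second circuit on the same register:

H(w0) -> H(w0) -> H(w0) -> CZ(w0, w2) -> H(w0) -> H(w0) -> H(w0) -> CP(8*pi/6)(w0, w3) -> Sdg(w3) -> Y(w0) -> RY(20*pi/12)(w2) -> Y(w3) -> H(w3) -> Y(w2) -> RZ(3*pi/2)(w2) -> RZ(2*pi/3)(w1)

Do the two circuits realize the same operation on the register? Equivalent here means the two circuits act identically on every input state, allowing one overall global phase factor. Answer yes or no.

Yes, they are equivalent — the unitaries differ by at most a global phase.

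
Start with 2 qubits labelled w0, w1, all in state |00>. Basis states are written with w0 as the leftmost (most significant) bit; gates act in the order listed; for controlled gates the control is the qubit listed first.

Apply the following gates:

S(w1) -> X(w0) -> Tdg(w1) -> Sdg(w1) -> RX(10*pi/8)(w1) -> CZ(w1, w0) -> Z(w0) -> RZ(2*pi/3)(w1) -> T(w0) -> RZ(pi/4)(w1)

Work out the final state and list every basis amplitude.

After the circuit, the state carries amplitude 0 on |00>, 0 on |01>, -sqrt(2 - sqrt(2))*exp(19*I*pi/24)/2 on |10>, sqrt(sqrt(2) + 2)*exp(5*I*pi/24)/2 on |11>.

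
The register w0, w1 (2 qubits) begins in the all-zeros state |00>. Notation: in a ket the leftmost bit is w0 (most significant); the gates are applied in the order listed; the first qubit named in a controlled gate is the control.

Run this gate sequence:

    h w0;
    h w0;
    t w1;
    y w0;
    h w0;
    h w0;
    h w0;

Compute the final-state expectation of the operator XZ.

In the final state, XZ has expectation -1.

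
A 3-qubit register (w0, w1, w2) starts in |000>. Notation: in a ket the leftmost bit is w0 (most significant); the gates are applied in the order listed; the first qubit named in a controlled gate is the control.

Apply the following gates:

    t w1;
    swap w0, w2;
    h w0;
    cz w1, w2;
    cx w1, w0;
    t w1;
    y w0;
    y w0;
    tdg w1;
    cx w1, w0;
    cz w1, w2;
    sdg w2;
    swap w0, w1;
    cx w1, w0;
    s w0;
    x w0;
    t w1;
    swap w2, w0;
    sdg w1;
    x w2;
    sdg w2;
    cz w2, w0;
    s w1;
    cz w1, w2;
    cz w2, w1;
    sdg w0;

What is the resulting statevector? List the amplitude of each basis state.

The resulting statevector has amplitude sqrt(2)/2 on |000>, sqrt(2)*exp(I*pi/4)/2 on |011>, and 0 on every other basis state. Key observation: steps 4-11 multiply out to the identity, so the circuit reduces to the remaining gates.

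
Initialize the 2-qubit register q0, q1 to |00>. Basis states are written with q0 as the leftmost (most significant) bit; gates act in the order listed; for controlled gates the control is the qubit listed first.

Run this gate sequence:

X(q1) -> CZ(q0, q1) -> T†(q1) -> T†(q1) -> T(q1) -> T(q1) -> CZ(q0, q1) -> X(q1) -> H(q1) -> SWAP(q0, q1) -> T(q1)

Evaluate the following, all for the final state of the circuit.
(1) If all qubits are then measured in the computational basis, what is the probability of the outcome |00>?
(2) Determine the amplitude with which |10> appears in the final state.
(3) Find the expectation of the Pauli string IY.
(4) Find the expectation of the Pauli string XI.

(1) The probability of measuring |00> is 1/2. Key observation: steps 2-7 multiply out to the identity, so the circuit reduces to the remaining gates.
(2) |10> carries amplitude sqrt(2)/2 in the final state.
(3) In the final state, IY has expectation 0.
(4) In the final state, XI has expectation 1.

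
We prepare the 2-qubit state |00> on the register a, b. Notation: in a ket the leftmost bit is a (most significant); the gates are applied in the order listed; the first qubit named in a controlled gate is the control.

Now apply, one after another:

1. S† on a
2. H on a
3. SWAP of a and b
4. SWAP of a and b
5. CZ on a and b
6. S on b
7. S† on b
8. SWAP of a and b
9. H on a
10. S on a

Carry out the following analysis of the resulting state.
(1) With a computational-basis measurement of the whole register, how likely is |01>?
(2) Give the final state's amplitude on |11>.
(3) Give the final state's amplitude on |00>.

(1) Outcome |01> occurs with probability 1/4.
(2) The final state's coefficient on |11> equals I/2.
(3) |00> carries amplitude 1/2 in the final state.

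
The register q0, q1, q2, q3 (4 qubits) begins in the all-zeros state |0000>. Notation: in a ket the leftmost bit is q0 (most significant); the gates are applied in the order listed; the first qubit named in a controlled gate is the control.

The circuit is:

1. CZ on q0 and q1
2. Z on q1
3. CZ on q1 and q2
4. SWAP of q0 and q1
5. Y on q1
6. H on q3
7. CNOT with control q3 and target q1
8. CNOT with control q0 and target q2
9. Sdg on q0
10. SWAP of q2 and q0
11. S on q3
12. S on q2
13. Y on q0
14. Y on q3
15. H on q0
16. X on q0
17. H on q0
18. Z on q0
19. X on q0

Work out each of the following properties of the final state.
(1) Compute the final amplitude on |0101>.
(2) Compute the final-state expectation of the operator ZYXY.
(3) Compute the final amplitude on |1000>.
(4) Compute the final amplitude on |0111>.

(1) |0101> carries amplitude -sqrt(2)*I/2 in the final state. Key observation: the block from step 15 through step 18 cancels to the identity and can be dropped.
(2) The observable ZYXY averages to 0.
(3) The final state's coefficient on |1000> equals 0.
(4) |0111> carries amplitude 0 in the final state.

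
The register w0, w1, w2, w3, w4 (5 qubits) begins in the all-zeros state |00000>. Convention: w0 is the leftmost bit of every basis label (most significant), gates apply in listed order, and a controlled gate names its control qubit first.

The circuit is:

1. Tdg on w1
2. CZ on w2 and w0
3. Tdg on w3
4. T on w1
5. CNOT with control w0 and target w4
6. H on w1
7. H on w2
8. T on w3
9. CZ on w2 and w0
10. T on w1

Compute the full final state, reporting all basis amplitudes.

The final amplitudes are 1/2 on |00000>, 1/2 on |00100>, exp(I*pi/4)/2 on |01000>, exp(I*pi/4)/2 on |01100>, and 0 on every other basis state.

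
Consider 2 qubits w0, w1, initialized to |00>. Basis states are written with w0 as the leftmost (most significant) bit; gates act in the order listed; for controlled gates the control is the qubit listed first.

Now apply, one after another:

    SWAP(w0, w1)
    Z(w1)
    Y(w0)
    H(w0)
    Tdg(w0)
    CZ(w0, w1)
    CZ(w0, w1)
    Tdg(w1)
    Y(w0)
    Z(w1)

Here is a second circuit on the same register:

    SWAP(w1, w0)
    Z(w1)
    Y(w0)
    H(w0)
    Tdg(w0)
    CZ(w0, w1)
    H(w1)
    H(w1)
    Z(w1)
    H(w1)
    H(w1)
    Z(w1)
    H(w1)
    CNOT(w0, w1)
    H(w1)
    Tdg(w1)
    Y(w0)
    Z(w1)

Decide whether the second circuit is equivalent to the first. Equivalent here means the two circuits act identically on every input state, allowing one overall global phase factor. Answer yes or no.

Yes: on every input state the two circuits agree up to one overall phase factor.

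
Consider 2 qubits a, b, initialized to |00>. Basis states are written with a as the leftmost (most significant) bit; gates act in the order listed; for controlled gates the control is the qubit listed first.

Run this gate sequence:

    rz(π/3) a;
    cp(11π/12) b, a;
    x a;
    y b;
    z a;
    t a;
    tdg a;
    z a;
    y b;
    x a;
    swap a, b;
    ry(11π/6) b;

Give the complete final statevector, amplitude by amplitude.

After the circuit, the state carries amplitude (sqrt(2) + sqrt(6))*exp(5*I*pi/6)/4 on |00>, (-sqrt(6) + sqrt(2))*exp(5*I*pi/6)/4 on |01>, 0 on |10>, 0 on |11>.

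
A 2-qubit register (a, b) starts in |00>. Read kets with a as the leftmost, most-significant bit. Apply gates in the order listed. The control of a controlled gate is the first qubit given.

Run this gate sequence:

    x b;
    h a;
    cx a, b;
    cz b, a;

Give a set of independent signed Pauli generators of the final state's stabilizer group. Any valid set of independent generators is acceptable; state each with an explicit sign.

One valid set of independent stabilizer generators is +XX, -ZZ (any independent generating set of the same group is equally correct).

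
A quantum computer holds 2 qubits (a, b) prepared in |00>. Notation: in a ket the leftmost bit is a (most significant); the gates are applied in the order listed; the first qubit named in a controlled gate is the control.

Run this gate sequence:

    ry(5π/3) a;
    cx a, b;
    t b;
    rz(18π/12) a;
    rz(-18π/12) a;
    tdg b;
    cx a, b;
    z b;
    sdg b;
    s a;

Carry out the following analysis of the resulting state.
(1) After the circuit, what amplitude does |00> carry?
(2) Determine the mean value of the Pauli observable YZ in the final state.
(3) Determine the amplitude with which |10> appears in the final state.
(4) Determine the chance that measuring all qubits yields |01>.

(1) The amplitude on |00> is -sqrt(3)/2.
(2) The observable YZ averages to -sqrt(3)/2.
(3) |10> carries amplitude I/2 in the final state.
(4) A full measurement returns |01> with probability 0.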